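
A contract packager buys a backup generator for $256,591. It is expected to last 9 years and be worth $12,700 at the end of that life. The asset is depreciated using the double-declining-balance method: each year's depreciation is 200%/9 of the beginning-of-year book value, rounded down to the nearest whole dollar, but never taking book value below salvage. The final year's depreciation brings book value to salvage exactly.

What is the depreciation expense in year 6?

Depreciable base = $256,591 − $12,700 = $243,891.
Year 1: ⌊$256,591 × 200%/9⌋ = $57,020. Book value $199,571.
Year 2: ⌊$199,571 × 200%/9⌋ = $44,349. Book value $155,222.
Year 3: ⌊$155,222 × 200%/9⌋ = $34,493. Book value $120,729.
Year 4: ⌊$120,729 × 200%/9⌋ = $26,828. Book value $93,901.
Year 5: ⌊$93,901 × 200%/9⌋ = $20,866. Book value $73,035.
Year 6: ⌊$73,035 × 200%/9⌋ = $16,230. Book value $56,805.

$16,230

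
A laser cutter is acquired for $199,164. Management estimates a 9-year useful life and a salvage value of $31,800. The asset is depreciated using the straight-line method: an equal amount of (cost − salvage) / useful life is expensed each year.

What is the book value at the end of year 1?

Depreciable base = $199,164 − $31,800 = $167,364.
Annual expense = $167,364 / 9 = $18,596.
End of year 1: book value $180,568.

$180,568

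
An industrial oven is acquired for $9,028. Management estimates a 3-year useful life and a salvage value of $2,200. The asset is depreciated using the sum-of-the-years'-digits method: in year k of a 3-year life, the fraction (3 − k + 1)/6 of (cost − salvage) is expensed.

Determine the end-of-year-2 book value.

$3,338

Depreciable base = $9,028 − $2,200 = $6,828.
Sum of the years' digits = 3+2+1 = 6.
Year 1: $6,828 × 3/6 = $3,414. Book value $5,614.
Year 2: $6,828 × 2/6 = $2,276. Book value $3,338.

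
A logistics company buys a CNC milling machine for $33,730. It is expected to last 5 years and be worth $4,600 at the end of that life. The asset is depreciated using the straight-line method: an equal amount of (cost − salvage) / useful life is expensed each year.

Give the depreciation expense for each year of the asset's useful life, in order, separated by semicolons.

Depreciable base = $33,730 − $4,600 = $29,130.
Annual expense = $29,130 / 5 = $5,826.
End of year 1: book value $27,904.
End of year 2: book value $22,078.
End of year 3: book value $16,252.
End of year 4: book value $10,426.
End of year 5: book value $4,600.

$5,826; $5,826; $5,826; $5,826; $5,826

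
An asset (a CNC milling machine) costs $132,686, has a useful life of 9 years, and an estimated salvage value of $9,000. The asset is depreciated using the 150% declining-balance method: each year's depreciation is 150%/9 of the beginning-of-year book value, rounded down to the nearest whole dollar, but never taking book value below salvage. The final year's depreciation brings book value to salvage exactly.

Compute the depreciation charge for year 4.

Depreciable base = $132,686 − $9,000 = $123,686.
Year 1: ⌊$132,686 × 150%/9⌋ = $22,114. Book value $110,572.
Year 2: ⌊$110,572 × 150%/9⌋ = $18,428. Book value $92,144.
Year 3: ⌊$92,144 × 150%/9⌋ = $15,357. Book value $76,787.
Year 4: ⌊$76,787 × 150%/9⌋ = $12,797. Book value $63,990.

$12,797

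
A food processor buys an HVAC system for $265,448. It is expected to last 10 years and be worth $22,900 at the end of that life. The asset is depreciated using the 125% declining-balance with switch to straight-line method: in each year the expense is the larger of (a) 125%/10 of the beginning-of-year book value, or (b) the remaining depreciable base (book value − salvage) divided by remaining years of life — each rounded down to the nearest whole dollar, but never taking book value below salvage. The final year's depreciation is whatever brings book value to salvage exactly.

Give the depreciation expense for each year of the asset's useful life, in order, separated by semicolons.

$33,181; $29,033; $25,404; $22,228; $22,117; $22,117; $22,117; $22,117; $22,117; $22,117

Depreciable base = $265,448 − $22,900 = $242,548.
Year 1: DB = ⌊$265,448 × 125%/10⌋ = $33,181; SL = ⌊$242,548/10⌋ = $24,254 → take DB $33,181. Book value $232,267.
Year 2: DB = ⌊$232,267 × 125%/10⌋ = $29,033; SL = ⌊$209,367/9⌋ = $23,263 → take DB $29,033. Book value $203,234.
Year 3: DB = ⌊$203,234 × 125%/10⌋ = $25,404; SL = ⌊$180,334/8⌋ = $22,541 → take DB $25,404. Book value $177,830.
Year 4: DB = ⌊$177,830 × 125%/10⌋ = $22,228; SL = ⌊$154,930/7⌋ = $22,132 → take DB $22,228. Book value $155,602.
Year 5: DB = ⌊$155,602 × 125%/10⌋ = $19,450; SL = ⌊$132,702/6⌋ = $22,117 → take SL $22,117. Book value $133,485.
Year 6: DB = ⌊$133,485 × 125%/10⌋ = $16,685; SL = ⌊$110,585/5⌋ = $22,117 → take SL $22,117. Book value $111,368.
Year 7: DB = ⌊$111,368 × 125%/10⌋ = $13,921; SL = ⌊$88,468/4⌋ = $22,117 → take SL $22,117. Book value $89,251.
Year 8: DB = ⌊$89,251 × 125%/10⌋ = $11,156; SL = ⌊$66,351/3⌋ = $22,117 → take SL $22,117. Book value $67,134.
Year 9: DB = ⌊$67,134 × 125%/10⌋ = $8,391; SL = ⌊$44,234/2⌋ = $22,117 → take SL $22,117. Book value $45,017.
Year 10 (final): $45,017 − $22,900 = $22,117. Book value $22,900.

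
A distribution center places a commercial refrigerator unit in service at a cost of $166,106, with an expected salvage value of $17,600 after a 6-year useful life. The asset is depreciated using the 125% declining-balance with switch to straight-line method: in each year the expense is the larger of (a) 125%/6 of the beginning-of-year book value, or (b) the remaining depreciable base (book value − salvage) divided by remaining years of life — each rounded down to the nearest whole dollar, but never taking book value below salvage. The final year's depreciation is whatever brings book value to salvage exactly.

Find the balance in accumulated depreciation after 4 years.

$105,294

Depreciable base = $166,106 − $17,600 = $148,506.
Year 1: DB = ⌊$166,106 × 125%/6⌋ = $34,605; SL = ⌊$148,506/6⌋ = $24,751 → take DB $34,605. Book value $131,501.
Year 2: DB = ⌊$131,501 × 125%/6⌋ = $27,396; SL = ⌊$113,901/5⌋ = $22,780 → take DB $27,396. Book value $104,105.
Year 3: DB = ⌊$104,105 × 125%/6⌋ = $21,688; SL = ⌊$86,505/4⌋ = $21,626 → take DB $21,688. Book value $82,417.
Year 4: DB = ⌊$82,417 × 125%/6⌋ = $17,170; SL = ⌊$64,817/3⌋ = $21,605 → take SL $21,605. Book value $60,812.
Accumulated through year 4 = $166,106 − $60,812 = $105,294.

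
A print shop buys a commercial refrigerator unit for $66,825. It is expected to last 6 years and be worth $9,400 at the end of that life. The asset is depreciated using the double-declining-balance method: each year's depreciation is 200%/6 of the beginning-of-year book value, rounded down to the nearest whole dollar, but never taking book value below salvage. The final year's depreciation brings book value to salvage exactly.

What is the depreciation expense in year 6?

$0

Depreciable base = $66,825 − $9,400 = $57,425.
Year 1: ⌊$66,825 × 200%/6⌋ = $22,275. Book value $44,550.
Year 2: ⌊$44,550 × 200%/6⌋ = $14,850. Book value $29,700.
Year 3: ⌊$29,700 × 200%/6⌋ = $9,900. Book value $19,800.
Year 4: ⌊$19,800 × 200%/6⌋ = $6,600. Book value $13,200.
Year 5: ⌊$13,200 × 200%/6⌋ = $4,400, capped at $3,800. Book value $9,400.
Year 6 (final): $9,400 − $9,400 = $0. Book value $9,400.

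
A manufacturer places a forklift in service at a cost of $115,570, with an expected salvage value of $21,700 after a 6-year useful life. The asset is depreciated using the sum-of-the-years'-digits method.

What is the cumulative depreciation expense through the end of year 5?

$89,400

Depreciable base = $115,570 − $21,700 = $93,870.
Sum of the years' digits = 6+5+4+3+2+1 = 21.
Year 1: $93,870 × 6/21 = $26,820. Book value $88,750.
Year 2: $93,870 × 5/21 = $22,350. Book value $66,400.
Year 3: $93,870 × 4/21 = $17,880. Book value $48,520.
Year 4: $93,870 × 3/21 = $13,410. Book value $35,110.
Year 5: $93,870 × 2/21 = $8,940. Book value $26,170.
Accumulated through year 5 = $115,570 − $26,170 = $89,400.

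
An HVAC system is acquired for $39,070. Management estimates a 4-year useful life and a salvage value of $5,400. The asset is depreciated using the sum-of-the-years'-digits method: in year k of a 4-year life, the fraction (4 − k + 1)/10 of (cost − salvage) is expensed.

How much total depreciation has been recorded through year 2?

$23,569

Depreciable base = $39,070 − $5,400 = $33,670.
Sum of the years' digits = 4+3+2+1 = 10.
Year 1: $33,670 × 4/10 = $13,468. Book value $25,602.
Year 2: $33,670 × 3/10 = $10,101. Book value $15,501.
Accumulated through year 2 = $39,070 − $15,501 = $23,569.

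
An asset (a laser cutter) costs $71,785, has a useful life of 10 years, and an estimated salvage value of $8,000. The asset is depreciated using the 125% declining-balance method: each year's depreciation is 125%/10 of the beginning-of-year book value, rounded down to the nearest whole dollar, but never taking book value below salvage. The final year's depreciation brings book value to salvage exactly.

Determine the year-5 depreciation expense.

Depreciable base = $71,785 − $8,000 = $63,785.
Year 1: ⌊$71,785 × 125%/10⌋ = $8,973. Book value $62,812.
Year 2: ⌊$62,812 × 125%/10⌋ = $7,851. Book value $54,961.
Year 3: ⌊$54,961 × 125%/10⌋ = $6,870. Book value $48,091.
Year 4: ⌊$48,091 × 125%/10⌋ = $6,011. Book value $42,080.
Year 5: ⌊$42,080 × 125%/10⌋ = $5,260. Book value $36,820.

$5,260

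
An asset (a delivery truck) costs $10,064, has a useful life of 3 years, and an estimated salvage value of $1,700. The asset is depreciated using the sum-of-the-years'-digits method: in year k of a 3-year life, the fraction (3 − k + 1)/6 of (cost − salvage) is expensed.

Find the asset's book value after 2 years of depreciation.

Depreciable base = $10,064 − $1,700 = $8,364.
Sum of the years' digits = 3+2+1 = 6.
Year 1: $8,364 × 3/6 = $4,182. Book value $5,882.
Year 2: $8,364 × 2/6 = $2,788. Book value $3,094.

$3,094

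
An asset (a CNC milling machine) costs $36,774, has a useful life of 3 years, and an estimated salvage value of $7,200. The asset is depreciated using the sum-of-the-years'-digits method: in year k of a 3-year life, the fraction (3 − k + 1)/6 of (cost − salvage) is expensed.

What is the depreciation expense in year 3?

$4,929

Depreciable base = $36,774 − $7,200 = $29,574.
Sum of the years' digits = 3+2+1 = 6.
Year 1: $29,574 × 3/6 = $14,787. Book value $21,987.
Year 2: $29,574 × 2/6 = $9,858. Book value $12,129.
Year 3: $29,574 × 1/6 = $4,929. Book value $7,200.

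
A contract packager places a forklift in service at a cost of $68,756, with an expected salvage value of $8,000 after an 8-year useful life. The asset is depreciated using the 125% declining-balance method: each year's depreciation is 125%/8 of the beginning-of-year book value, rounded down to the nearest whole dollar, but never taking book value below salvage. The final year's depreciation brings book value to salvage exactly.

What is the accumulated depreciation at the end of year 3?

Depreciable base = $68,756 − $8,000 = $60,756.
Year 1: ⌊$68,756 × 125%/8⌋ = $10,743. Book value $58,013.
Year 2: ⌊$58,013 × 125%/8⌋ = $9,064. Book value $48,949.
Year 3: ⌊$48,949 × 125%/8⌋ = $7,648. Book value $41,301.
Accumulated through year 3 = $68,756 − $41,301 = $27,455.

$27,455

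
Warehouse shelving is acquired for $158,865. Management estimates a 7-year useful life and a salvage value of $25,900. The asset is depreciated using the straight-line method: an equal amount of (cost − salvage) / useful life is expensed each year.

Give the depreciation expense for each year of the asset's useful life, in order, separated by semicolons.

$18,995; $18,995; $18,995; $18,995; $18,995; $18,995; $18,995

Depreciable base = $158,865 − $25,900 = $132,965.
Annual expense = $132,965 / 7 = $18,995.
End of year 1: book value $139,870.
End of year 2: book value $120,875.
End of year 3: book value $101,880.
End of year 4: book value $82,885.
End of year 5: book value $63,890.
End of year 6: book value $44,895.
End of year 7: book value $25,900.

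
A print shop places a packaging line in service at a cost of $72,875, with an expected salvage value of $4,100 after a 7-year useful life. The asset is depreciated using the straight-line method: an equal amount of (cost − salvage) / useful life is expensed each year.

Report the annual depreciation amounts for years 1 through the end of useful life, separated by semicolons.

Depreciable base = $72,875 − $4,100 = $68,775.
Annual expense = $68,775 / 7 = $9,825.
End of year 1: book value $63,050.
End of year 2: book value $53,225.
End of year 3: book value $43,400.
End of year 4: book value $33,575.
End of year 5: book value $23,750.
End of year 6: book value $13,925.
End of year 7: book value $4,100.

$9,825; $9,825; $9,825; $9,825; $9,825; $9,825; $9,825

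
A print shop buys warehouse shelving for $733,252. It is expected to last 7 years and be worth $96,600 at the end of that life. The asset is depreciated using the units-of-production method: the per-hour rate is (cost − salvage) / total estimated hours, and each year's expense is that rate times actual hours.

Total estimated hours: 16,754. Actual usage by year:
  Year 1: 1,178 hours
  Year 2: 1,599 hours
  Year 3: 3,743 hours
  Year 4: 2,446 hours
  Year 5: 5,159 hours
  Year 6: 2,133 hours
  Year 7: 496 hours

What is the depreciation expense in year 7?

$18,848

Depreciable base = $733,252 − $96,600 = $636,652.
Rate = $636,652 / 16,754 hours = $38 per hour.
Year 1: 1,178 × $38 = $44,764. Book value $688,488.
Year 2: 1,599 × $38 = $60,762. Book value $627,726.
Year 3: 3,743 × $38 = $142,234. Book value $485,492.
Year 4: 2,446 × $38 = $92,948. Book value $392,544.
Year 5: 5,159 × $38 = $196,042. Book value $196,502.
Year 6: 2,133 × $38 = $81,054. Book value $115,448.
Year 7: 496 × $38 = $18,848. Book value $96,600.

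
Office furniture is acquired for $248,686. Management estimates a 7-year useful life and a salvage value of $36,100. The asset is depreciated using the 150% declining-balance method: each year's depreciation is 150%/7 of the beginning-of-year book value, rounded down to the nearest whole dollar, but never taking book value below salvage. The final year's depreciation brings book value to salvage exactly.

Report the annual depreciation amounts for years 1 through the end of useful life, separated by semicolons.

$53,289; $41,870; $32,898; $25,849; $20,310; $15,957; $22,413

Depreciable base = $248,686 − $36,100 = $212,586.
Year 1: ⌊$248,686 × 150%/7⌋ = $53,289. Book value $195,397.
Year 2: ⌊$195,397 × 150%/7⌋ = $41,870. Book value $153,527.
Year 3: ⌊$153,527 × 150%/7⌋ = $32,898. Book value $120,629.
Year 4: ⌊$120,629 × 150%/7⌋ = $25,849. Book value $94,780.
Year 5: ⌊$94,780 × 150%/7⌋ = $20,310. Book value $74,470.
Year 6: ⌊$74,470 × 150%/7⌋ = $15,957. Book value $58,513.
Year 7 (final): $58,513 − $36,100 = $22,413. Book value $36,100.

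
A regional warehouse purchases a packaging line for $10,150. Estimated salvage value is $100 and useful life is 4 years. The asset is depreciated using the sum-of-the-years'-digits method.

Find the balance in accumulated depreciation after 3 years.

$9,045

Depreciable base = $10,150 − $100 = $10,050.
Sum of the years' digits = 4+3+2+1 = 10.
Year 1: $10,050 × 4/10 = $4,020. Book value $6,130.
Year 2: $10,050 × 3/10 = $3,015. Book value $3,115.
Year 3: $10,050 × 2/10 = $2,010. Book value $1,105.
Accumulated through year 3 = $10,150 − $1,105 = $9,045.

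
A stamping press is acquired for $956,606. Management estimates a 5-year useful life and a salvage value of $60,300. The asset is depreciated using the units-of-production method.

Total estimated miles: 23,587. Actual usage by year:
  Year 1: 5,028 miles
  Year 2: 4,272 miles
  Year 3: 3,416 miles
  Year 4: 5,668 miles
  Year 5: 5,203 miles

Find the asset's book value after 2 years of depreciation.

$603,206

Depreciable base = $956,606 − $60,300 = $896,306.
Rate = $896,306 / 23,587 miles = $38 per mile.
Year 1: 5,028 × $38 = $191,064. Book value $765,542.
Year 2: 4,272 × $38 = $162,336. Book value $603,206.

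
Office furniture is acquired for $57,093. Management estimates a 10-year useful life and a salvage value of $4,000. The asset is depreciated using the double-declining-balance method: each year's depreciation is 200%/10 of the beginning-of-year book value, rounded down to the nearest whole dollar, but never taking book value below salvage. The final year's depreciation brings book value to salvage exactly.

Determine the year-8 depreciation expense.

Depreciable base = $57,093 − $4,000 = $53,093.
Year 1: ⌊$57,093 × 200%/10⌋ = $11,418. Book value $45,675.
Year 2: ⌊$45,675 × 200%/10⌋ = $9,135. Book value $36,540.
Year 3: ⌊$36,540 × 200%/10⌋ = $7,308. Book value $29,232.
Year 4: ⌊$29,232 × 200%/10⌋ = $5,846. Book value $23,386.
Year 5: ⌊$23,386 × 200%/10⌋ = $4,677. Book value $18,709.
Year 6: ⌊$18,709 × 200%/10⌋ = $3,741. Book value $14,968.
Year 7: ⌊$14,968 × 200%/10⌋ = $2,993. Book value $11,975.
Year 8: ⌊$11,975 × 200%/10⌋ = $2,395. Book value $9,580.

$2,395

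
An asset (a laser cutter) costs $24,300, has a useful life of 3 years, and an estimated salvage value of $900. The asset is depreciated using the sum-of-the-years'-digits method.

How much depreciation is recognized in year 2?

Depreciable base = $24,300 − $900 = $23,400.
Sum of the years' digits = 3+2+1 = 6.
Year 1: $23,400 × 3/6 = $11,700. Book value $12,600.
Year 2: $23,400 × 2/6 = $7,800. Book value $4,800.

$7,800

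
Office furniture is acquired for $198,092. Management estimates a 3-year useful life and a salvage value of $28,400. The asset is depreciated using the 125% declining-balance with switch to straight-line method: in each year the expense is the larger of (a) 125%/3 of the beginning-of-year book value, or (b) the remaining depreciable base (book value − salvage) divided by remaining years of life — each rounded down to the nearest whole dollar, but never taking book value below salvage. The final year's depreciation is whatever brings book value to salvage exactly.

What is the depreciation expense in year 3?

$39,007

Depreciable base = $198,092 − $28,400 = $169,692.
Year 1: DB = ⌊$198,092 × 125%/3⌋ = $82,538; SL = ⌊$169,692/3⌋ = $56,564 → take DB $82,538. Book value $115,554.
Year 2: DB = ⌊$115,554 × 125%/3⌋ = $48,147; SL = ⌊$87,154/2⌋ = $43,577 → take DB $48,147. Book value $67,407.
Year 3 (final): $67,407 − $28,400 = $39,007. Book value $28,400.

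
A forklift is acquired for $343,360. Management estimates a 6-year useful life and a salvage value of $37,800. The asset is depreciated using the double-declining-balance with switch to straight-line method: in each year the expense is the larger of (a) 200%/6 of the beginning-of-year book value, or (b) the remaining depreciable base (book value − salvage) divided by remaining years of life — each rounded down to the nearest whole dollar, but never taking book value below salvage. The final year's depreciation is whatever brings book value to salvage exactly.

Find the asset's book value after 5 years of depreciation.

Depreciable base = $343,360 − $37,800 = $305,560.
Year 1: DB = ⌊$343,360 × 200%/6⌋ = $114,453; SL = ⌊$305,560/6⌋ = $50,926 → take DB $114,453. Book value $228,907.
Year 2: DB = ⌊$228,907 × 200%/6⌋ = $76,302; SL = ⌊$191,107/5⌋ = $38,221 → take DB $76,302. Book value $152,605.
Year 3: DB = ⌊$152,605 × 200%/6⌋ = $50,868; SL = ⌊$114,805/4⌋ = $28,701 → take DB $50,868. Book value $101,737.
Year 4: DB = ⌊$101,737 × 200%/6⌋ = $33,912; SL = ⌊$63,937/3⌋ = $21,312 → take DB $33,912. Book value $67,825.
Year 5: DB = ⌊$67,825 × 200%/6⌋ = $22,608; SL = ⌊$30,025/2⌋ = $15,012 → take DB $22,608. Book value $45,217.

$45,217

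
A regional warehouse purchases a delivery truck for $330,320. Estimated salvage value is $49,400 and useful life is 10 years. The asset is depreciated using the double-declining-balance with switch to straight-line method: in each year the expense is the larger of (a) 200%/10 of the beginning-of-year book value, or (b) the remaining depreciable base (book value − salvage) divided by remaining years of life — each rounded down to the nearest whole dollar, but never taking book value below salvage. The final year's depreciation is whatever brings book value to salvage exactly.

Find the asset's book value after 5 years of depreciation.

$108,240

Depreciable base = $330,320 − $49,400 = $280,920.
Year 1: DB = ⌊$330,320 × 200%/10⌋ = $66,064; SL = ⌊$280,920/10⌋ = $28,092 → take DB $66,064. Book value $264,256.
Year 2: DB = ⌊$264,256 × 200%/10⌋ = $52,851; SL = ⌊$214,856/9⌋ = $23,872 → take DB $52,851. Book value $211,405.
Year 3: DB = ⌊$211,405 × 200%/10⌋ = $42,281; SL = ⌊$162,005/8⌋ = $20,250 → take DB $42,281. Book value $169,124.
Year 4: DB = ⌊$169,124 × 200%/10⌋ = $33,824; SL = ⌊$119,724/7⌋ = $17,103 → take DB $33,824. Book value $135,300.
Year 5: DB = ⌊$135,300 × 200%/10⌋ = $27,060; SL = ⌊$85,900/6⌋ = $14,316 → take DB $27,060. Book value $108,240.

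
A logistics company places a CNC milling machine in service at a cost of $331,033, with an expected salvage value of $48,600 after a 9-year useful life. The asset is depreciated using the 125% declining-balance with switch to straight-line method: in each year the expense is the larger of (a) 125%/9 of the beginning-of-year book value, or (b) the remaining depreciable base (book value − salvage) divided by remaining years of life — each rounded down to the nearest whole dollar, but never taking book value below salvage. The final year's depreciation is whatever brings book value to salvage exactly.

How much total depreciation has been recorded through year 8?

$255,749

Depreciable base = $331,033 − $48,600 = $282,433.
Year 1: DB = ⌊$331,033 × 125%/9⌋ = $45,976; SL = ⌊$282,433/9⌋ = $31,381 → take DB $45,976. Book value $285,057.
Year 2: DB = ⌊$285,057 × 125%/9⌋ = $39,591; SL = ⌊$236,457/8⌋ = $29,557 → take DB $39,591. Book value $245,466.
Year 3: DB = ⌊$245,466 × 125%/9⌋ = $34,092; SL = ⌊$196,866/7⌋ = $28,123 → take DB $34,092. Book value $211,374.
Year 4: DB = ⌊$211,374 × 125%/9⌋ = $29,357; SL = ⌊$162,774/6⌋ = $27,129 → take DB $29,357. Book value $182,017.
Year 5: DB = ⌊$182,017 × 125%/9⌋ = $25,280; SL = ⌊$133,417/5⌋ = $26,683 → take SL $26,683. Book value $155,334.
Year 6: DB = ⌊$155,334 × 125%/9⌋ = $21,574; SL = ⌊$106,734/4⌋ = $26,683 → take SL $26,683. Book value $128,651.
Year 7: DB = ⌊$128,651 × 125%/9⌋ = $17,868; SL = ⌊$80,051/3⌋ = $26,683 → take SL $26,683. Book value $101,968.
Year 8: DB = ⌊$101,968 × 125%/9⌋ = $14,162; SL = ⌊$53,368/2⌋ = $26,684 → take SL $26,684. Book value $75,284.
Accumulated through year 8 = $331,033 − $75,284 = $255,749.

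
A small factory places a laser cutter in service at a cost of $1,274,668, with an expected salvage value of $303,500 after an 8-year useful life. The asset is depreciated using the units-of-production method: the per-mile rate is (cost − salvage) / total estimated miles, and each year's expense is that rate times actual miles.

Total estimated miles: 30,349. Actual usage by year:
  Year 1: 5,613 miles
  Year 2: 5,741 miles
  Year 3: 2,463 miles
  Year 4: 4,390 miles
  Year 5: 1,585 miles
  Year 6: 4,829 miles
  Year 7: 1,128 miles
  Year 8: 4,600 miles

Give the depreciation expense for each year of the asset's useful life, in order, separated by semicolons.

$179,616; $183,712; $78,816; $140,480; $50,720; $154,528; $36,096; $147,200

Depreciable base = $1,274,668 − $303,500 = $971,168.
Rate = $971,168 / 30,349 miles = $32 per mile.
Year 1: 5,613 × $32 = $179,616. Book value $1,095,052.
Year 2: 5,741 × $32 = $183,712. Book value $911,340.
Year 3: 2,463 × $32 = $78,816. Book value $832,524.
Year 4: 4,390 × $32 = $140,480. Book value $692,044.
Year 5: 1,585 × $32 = $50,720. Book value $641,324.
Year 6: 4,829 × $32 = $154,528. Book value $486,796.
Year 7: 1,128 × $32 = $36,096. Book value $450,700.
Year 8: 4,600 × $32 = $147,200. Book value $303,500.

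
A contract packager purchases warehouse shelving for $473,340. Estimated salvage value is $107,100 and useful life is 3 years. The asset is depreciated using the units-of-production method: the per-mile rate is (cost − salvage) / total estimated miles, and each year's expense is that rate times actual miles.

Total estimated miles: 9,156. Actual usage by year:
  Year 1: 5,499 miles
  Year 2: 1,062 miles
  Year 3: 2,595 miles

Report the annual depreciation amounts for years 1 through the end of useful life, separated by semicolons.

Depreciable base = $473,340 − $107,100 = $366,240.
Rate = $366,240 / 9,156 miles = $40 per mile.
Year 1: 5,499 × $40 = $219,960. Book value $253,380.
Year 2: 1,062 × $40 = $42,480. Book value $210,900.
Year 3: 2,595 × $40 = $103,800. Book value $107,100.

$219,960; $42,480; $103,800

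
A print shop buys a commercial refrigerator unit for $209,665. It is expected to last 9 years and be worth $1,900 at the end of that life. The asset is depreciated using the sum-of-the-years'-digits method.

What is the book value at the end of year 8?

$6,517

Depreciable base = $209,665 − $1,900 = $207,765.
Sum of the years' digits = 9+8+7+6+5+4+3+2+1 = 45.
Year 1: $207,765 × 9/45 = $41,553. Book value $168,112.
Year 2: $207,765 × 8/45 = $36,936. Book value $131,176.
Year 3: $207,765 × 7/45 = $32,319. Book value $98,857.
Year 4: $207,765 × 6/45 = $27,702. Book value $71,155.
Year 5: $207,765 × 5/45 = $23,085. Book value $48,070.
Year 6: $207,765 × 4/45 = $18,468. Book value $29,602.
Year 7: $207,765 × 3/45 = $13,851. Book value $15,751.
Year 8: $207,765 × 2/45 = $9,234. Book value $6,517.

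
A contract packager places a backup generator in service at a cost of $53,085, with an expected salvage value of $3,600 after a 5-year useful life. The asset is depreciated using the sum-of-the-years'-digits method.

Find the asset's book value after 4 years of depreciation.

Depreciable base = $53,085 − $3,600 = $49,485.
Sum of the years' digits = 5+4+3+2+1 = 15.
Year 1: $49,485 × 5/15 = $16,495. Book value $36,590.
Year 2: $49,485 × 4/15 = $13,196. Book value $23,394.
Year 3: $49,485 × 3/15 = $9,897. Book value $13,497.
Year 4: $49,485 × 2/15 = $6,598. Book value $6,899.

$6,899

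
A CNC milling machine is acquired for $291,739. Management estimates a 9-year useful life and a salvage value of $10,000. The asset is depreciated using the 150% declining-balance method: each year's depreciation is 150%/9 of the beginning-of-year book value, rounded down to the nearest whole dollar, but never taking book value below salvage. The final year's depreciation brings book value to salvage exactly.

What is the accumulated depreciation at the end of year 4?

$151,046

Depreciable base = $291,739 − $10,000 = $281,739.
Year 1: ⌊$291,739 × 150%/9⌋ = $48,623. Book value $243,116.
Year 2: ⌊$243,116 × 150%/9⌋ = $40,519. Book value $202,597.
Year 3: ⌊$202,597 × 150%/9⌋ = $33,766. Book value $168,831.
Year 4: ⌊$168,831 × 150%/9⌋ = $28,138. Book value $140,693.
Accumulated through year 4 = $291,739 − $140,693 = $151,046.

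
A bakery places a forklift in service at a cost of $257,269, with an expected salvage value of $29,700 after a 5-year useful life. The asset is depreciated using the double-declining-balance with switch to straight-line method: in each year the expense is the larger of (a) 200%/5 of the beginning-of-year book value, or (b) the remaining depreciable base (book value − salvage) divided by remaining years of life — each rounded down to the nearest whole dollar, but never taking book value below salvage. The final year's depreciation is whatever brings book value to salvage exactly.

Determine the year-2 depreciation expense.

$61,744

Depreciable base = $257,269 − $29,700 = $227,569.
Year 1: DB = ⌊$257,269 × 200%/5⌋ = $102,907; SL = ⌊$227,569/5⌋ = $45,513 → take DB $102,907. Book value $154,362.
Year 2: DB = ⌊$154,362 × 200%/5⌋ = $61,744; SL = ⌊$124,662/4⌋ = $31,165 → take DB $61,744. Book value $92,618.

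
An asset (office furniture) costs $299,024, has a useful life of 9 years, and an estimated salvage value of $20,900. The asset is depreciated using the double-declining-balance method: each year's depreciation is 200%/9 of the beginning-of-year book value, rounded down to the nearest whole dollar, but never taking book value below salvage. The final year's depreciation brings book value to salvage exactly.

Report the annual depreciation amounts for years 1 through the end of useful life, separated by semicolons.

Depreciable base = $299,024 − $20,900 = $278,124.
Year 1: ⌊$299,024 × 200%/9⌋ = $66,449. Book value $232,575.
Year 2: ⌊$232,575 × 200%/9⌋ = $51,683. Book value $180,892.
Year 3: ⌊$180,892 × 200%/9⌋ = $40,198. Book value $140,694.
Year 4: ⌊$140,694 × 200%/9⌋ = $31,265. Book value $109,429.
Year 5: ⌊$109,429 × 200%/9⌋ = $24,317. Book value $85,112.
Year 6: ⌊$85,112 × 200%/9⌋ = $18,913. Book value $66,199.
Year 7: ⌊$66,199 × 200%/9⌋ = $14,710. Book value $51,489.
Year 8: ⌊$51,489 × 200%/9⌋ = $11,442. Book value $40,047.
Year 9 (final): $40,047 − $20,900 = $19,147. Book value $20,900.

$66,449; $51,683; $40,198; $31,265; $24,317; $18,913; $14,710; $11,442; $19,147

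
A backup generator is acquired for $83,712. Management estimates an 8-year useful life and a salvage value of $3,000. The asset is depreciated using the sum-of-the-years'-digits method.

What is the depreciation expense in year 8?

Depreciable base = $83,712 − $3,000 = $80,712.
Sum of the years' digits = 8+7+6+5+4+3+2+1 = 36.
Year 1: $80,712 × 8/36 = $17,936. Book value $65,776.
Year 2: $80,712 × 7/36 = $15,694. Book value $50,082.
Year 3: $80,712 × 6/36 = $13,452. Book value $36,630.
Year 4: $80,712 × 5/36 = $11,210. Book value $25,420.
Year 5: $80,712 × 4/36 = $8,968. Book value $16,452.
Year 6: $80,712 × 3/36 = $6,726. Book value $9,726.
Year 7: $80,712 × 2/36 = $4,484. Book value $5,242.
Year 8: $80,712 × 1/36 = $2,242. Book value $3,000.

$2,242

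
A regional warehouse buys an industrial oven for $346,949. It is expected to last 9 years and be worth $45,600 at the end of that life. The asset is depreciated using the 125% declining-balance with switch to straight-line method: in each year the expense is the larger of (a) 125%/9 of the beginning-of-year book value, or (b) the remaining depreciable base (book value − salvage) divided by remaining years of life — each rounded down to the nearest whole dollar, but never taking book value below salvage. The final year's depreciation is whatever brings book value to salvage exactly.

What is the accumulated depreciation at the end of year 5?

Depreciable base = $346,949 − $45,600 = $301,349.
Year 1: DB = ⌊$346,949 × 125%/9⌋ = $48,187; SL = ⌊$301,349/9⌋ = $33,483 → take DB $48,187. Book value $298,762.
Year 2: DB = ⌊$298,762 × 125%/9⌋ = $41,494; SL = ⌊$253,162/8⌋ = $31,645 → take DB $41,494. Book value $257,268.
Year 3: DB = ⌊$257,268 × 125%/9⌋ = $35,731; SL = ⌊$211,668/7⌋ = $30,238 → take DB $35,731. Book value $221,537.
Year 4: DB = ⌊$221,537 × 125%/9⌋ = $30,769; SL = ⌊$175,937/6⌋ = $29,322 → take DB $30,769. Book value $190,768.
Year 5: DB = ⌊$190,768 × 125%/9⌋ = $26,495; SL = ⌊$145,168/5⌋ = $29,033 → take SL $29,033. Book value $161,735.
Accumulated through year 5 = $346,949 − $161,735 = $185,214.

$185,214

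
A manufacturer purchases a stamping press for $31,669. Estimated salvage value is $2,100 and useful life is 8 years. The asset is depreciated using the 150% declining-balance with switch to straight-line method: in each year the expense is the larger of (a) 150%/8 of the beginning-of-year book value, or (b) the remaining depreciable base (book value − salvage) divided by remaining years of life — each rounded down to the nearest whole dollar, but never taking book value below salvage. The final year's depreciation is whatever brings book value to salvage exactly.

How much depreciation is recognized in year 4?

$3,185

Depreciable base = $31,669 − $2,100 = $29,569.
Year 1: DB = ⌊$31,669 × 150%/8⌋ = $5,937; SL = ⌊$29,569/8⌋ = $3,696 → take DB $5,937. Book value $25,732.
Year 2: DB = ⌊$25,732 × 150%/8⌋ = $4,824; SL = ⌊$23,632/7⌋ = $3,376 → take DB $4,824. Book value $20,908.
Year 3: DB = ⌊$20,908 × 150%/8⌋ = $3,920; SL = ⌊$18,808/6⌋ = $3,134 → take DB $3,920. Book value $16,988.
Year 4: DB = ⌊$16,988 × 150%/8⌋ = $3,185; SL = ⌊$14,888/5⌋ = $2,977 → take DB $3,185. Book value $13,803.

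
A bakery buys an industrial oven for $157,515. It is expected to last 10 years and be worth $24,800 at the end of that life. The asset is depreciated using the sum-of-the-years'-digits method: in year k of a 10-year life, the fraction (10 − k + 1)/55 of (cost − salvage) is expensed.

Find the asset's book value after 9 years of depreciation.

$27,213

Depreciable base = $157,515 − $24,800 = $132,715.
Sum of the years' digits = 10+9+8+7+6+5+4+3+2+1 = 55.
Year 1: $132,715 × 10/55 = $24,130. Book value $133,385.
Year 2: $132,715 × 9/55 = $21,717. Book value $111,668.
Year 3: $132,715 × 8/55 = $19,304. Book value $92,364.
Year 4: $132,715 × 7/55 = $16,891. Book value $75,473.
Year 5: $132,715 × 6/55 = $14,478. Book value $60,995.
Year 6: $132,715 × 5/55 = $12,065. Book value $48,930.
Year 7: $132,715 × 4/55 = $9,652. Book value $39,278.
Year 8: $132,715 × 3/55 = $7,239. Book value $32,039.
Year 9: $132,715 × 2/55 = $4,826. Book value $27,213.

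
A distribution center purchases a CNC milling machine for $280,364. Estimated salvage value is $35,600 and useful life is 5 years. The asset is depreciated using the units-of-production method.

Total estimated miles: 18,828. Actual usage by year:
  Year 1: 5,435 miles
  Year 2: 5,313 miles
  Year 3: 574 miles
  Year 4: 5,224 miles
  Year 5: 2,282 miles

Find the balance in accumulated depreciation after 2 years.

$139,724

Depreciable base = $280,364 − $35,600 = $244,764.
Rate = $244,764 / 18,828 miles = $13 per mile.
Year 1: 5,435 × $13 = $70,655. Book value $209,709.
Year 2: 5,313 × $13 = $69,069. Book value $140,640.
Accumulated through year 2 = $280,364 − $140,640 = $139,724.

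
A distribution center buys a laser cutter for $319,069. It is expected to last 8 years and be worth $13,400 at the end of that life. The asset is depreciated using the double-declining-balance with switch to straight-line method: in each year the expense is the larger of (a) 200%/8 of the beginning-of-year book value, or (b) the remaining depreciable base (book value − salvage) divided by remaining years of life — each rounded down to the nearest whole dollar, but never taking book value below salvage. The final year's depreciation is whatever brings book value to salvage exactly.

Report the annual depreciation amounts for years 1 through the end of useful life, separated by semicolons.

Depreciable base = $319,069 − $13,400 = $305,669.
Year 1: DB = ⌊$319,069 × 200%/8⌋ = $79,767; SL = ⌊$305,669/8⌋ = $38,208 → take DB $79,767. Book value $239,302.
Year 2: DB = ⌊$239,302 × 200%/8⌋ = $59,825; SL = ⌊$225,902/7⌋ = $32,271 → take DB $59,825. Book value $179,477.
Year 3: DB = ⌊$179,477 × 200%/8⌋ = $44,869; SL = ⌊$166,077/6⌋ = $27,679 → take DB $44,869. Book value $134,608.
Year 4: DB = ⌊$134,608 × 200%/8⌋ = $33,652; SL = ⌊$121,208/5⌋ = $24,241 → take DB $33,652. Book value $100,956.
Year 5: DB = ⌊$100,956 × 200%/8⌋ = $25,239; SL = ⌊$87,556/4⌋ = $21,889 → take DB $25,239. Book value $75,717.
Year 6: DB = ⌊$75,717 × 200%/8⌋ = $18,929; SL = ⌊$62,317/3⌋ = $20,772 → take SL $20,772. Book value $54,945.
Year 7: DB = ⌊$54,945 × 200%/8⌋ = $13,736; SL = ⌊$41,545/2⌋ = $20,772 → take SL $20,772. Book value $34,173.
Year 8 (final): $34,173 − $13,400 = $20,773. Book value $13,400.

$79,767; $59,825; $44,869; $33,652; $25,239; $20,772; $20,772; $20,773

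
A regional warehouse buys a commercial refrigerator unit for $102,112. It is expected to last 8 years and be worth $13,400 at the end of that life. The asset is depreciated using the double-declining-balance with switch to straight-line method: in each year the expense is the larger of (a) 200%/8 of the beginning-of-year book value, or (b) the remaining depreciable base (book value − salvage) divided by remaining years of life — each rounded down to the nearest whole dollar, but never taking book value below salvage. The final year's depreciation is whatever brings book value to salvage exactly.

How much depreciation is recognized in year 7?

Depreciable base = $102,112 − $13,400 = $88,712.
Year 1: DB = ⌊$102,112 × 200%/8⌋ = $25,528; SL = ⌊$88,712/8⌋ = $11,089 → take DB $25,528. Book value $76,584.
Year 2: DB = ⌊$76,584 × 200%/8⌋ = $19,146; SL = ⌊$63,184/7⌋ = $9,026 → take DB $19,146. Book value $57,438.
Year 3: DB = ⌊$57,438 × 200%/8⌋ = $14,359; SL = ⌊$44,038/6⌋ = $7,339 → take DB $14,359. Book value $43,079.
Year 4: DB = ⌊$43,079 × 200%/8⌋ = $10,769; SL = ⌊$29,679/5⌋ = $5,935 → take DB $10,769. Book value $32,310.
Year 5: DB = ⌊$32,310 × 200%/8⌋ = $8,077; SL = ⌊$18,910/4⌋ = $4,727 → take DB $8,077. Book value $24,233.
Year 6: DB = ⌊$24,233 × 200%/8⌋ = $6,058; SL = ⌊$10,833/3⌋ = $3,611 → take DB $6,058. Book value $18,175.
Year 7: DB = ⌊$18,175 × 200%/8⌋ = $4,543; SL = ⌊$4,775/2⌋ = $2,387 → take DB $4,543. Book value $13,632.

$4,543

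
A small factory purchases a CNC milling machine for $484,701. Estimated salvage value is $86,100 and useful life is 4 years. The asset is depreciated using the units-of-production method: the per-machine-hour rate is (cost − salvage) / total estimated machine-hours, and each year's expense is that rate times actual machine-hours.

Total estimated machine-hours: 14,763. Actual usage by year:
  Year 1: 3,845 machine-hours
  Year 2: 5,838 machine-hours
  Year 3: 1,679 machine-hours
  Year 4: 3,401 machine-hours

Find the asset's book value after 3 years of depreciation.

Depreciable base = $484,701 − $86,100 = $398,601.
Rate = $398,601 / 14,763 machine-hours = $27 per machine-hour.
Year 1: 3,845 × $27 = $103,815. Book value $380,886.
Year 2: 5,838 × $27 = $157,626. Book value $223,260.
Year 3: 1,679 × $27 = $45,333. Book value $177,927.

$177,927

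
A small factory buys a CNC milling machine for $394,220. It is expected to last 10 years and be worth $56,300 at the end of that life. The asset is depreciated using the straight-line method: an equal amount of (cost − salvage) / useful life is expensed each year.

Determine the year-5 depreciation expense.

$33,792

Depreciable base = $394,220 − $56,300 = $337,920.
Annual expense = $337,920 / 10 = $33,792.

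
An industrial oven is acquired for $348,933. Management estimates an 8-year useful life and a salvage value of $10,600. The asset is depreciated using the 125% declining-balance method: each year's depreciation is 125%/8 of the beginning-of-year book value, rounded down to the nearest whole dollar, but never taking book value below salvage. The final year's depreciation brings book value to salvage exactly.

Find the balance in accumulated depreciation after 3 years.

Depreciable base = $348,933 − $10,600 = $338,333.
Year 1: ⌊$348,933 × 125%/8⌋ = $54,520. Book value $294,413.
Year 2: ⌊$294,413 × 125%/8⌋ = $46,002. Book value $248,411.
Year 3: ⌊$248,411 × 125%/8⌋ = $38,814. Book value $209,597.
Accumulated through year 3 = $348,933 − $209,597 = $139,336.

$139,336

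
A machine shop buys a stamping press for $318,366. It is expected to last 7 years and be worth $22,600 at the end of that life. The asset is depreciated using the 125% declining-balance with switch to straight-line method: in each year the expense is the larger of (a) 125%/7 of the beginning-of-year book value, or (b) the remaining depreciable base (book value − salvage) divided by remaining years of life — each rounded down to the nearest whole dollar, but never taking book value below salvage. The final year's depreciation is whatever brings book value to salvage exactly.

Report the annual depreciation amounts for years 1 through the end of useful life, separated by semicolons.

$56,851; $46,699; $38,443; $38,443; $38,443; $38,443; $38,444

Depreciable base = $318,366 − $22,600 = $295,766.
Year 1: DB = ⌊$318,366 × 125%/7⌋ = $56,851; SL = ⌊$295,766/7⌋ = $42,252 → take DB $56,851. Book value $261,515.
Year 2: DB = ⌊$261,515 × 125%/7⌋ = $46,699; SL = ⌊$238,915/6⌋ = $39,819 → take DB $46,699. Book value $214,816.
Year 3: DB = ⌊$214,816 × 125%/7⌋ = $38,360; SL = ⌊$192,216/5⌋ = $38,443 → take SL $38,443. Book value $176,373.
Year 4: DB = ⌊$176,373 × 125%/7⌋ = $31,495; SL = ⌊$153,773/4⌋ = $38,443 → take SL $38,443. Book value $137,930.
Year 5: DB = ⌊$137,930 × 125%/7⌋ = $24,630; SL = ⌊$115,330/3⌋ = $38,443 → take SL $38,443. Book value $99,487.
Year 6: DB = ⌊$99,487 × 125%/7⌋ = $17,765; SL = ⌊$76,887/2⌋ = $38,443 → take SL $38,443. Book value $61,044.
Year 7 (final): $61,044 − $22,600 = $38,444. Book value $22,600.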